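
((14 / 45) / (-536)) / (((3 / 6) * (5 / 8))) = -28 / 15075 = -0.00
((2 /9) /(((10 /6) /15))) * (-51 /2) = -51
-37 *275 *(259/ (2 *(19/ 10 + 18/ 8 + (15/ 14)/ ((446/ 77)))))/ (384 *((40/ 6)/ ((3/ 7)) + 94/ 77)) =-96966783375/ 2055104768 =-47.18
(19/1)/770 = 19/770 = 0.02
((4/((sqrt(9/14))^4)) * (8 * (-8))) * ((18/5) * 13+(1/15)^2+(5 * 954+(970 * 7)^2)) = -520551227155456/18225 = -28562481599.75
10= 10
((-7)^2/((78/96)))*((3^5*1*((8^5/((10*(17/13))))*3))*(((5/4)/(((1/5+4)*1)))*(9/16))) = 313528320/17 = 18442842.35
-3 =-3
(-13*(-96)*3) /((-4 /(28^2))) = -733824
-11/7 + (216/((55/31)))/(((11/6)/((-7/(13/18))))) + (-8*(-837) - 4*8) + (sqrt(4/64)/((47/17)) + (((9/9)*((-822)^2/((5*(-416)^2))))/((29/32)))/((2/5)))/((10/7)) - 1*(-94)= 190869887979139/31216625440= 6114.37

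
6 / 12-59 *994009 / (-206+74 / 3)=175939865 / 544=323418.87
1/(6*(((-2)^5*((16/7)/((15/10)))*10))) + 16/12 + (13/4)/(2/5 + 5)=1069891/552960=1.93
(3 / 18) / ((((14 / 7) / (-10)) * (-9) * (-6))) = -5 / 324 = -0.02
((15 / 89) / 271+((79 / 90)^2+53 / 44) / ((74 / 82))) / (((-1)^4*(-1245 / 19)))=-0.03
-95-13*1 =-108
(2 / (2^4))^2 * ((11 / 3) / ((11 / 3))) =1 / 64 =0.02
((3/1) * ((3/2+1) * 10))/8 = 75/8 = 9.38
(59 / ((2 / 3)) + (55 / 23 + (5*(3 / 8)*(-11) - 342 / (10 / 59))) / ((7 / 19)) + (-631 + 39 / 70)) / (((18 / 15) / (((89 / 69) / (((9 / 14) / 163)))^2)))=-57571508094184483 / 106436916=-540897935.21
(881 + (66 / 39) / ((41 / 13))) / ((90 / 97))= 3505871 / 3690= 950.10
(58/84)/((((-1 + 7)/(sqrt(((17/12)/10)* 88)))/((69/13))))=667* sqrt(2805)/16380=2.16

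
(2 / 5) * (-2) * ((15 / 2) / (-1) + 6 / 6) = 26 / 5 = 5.20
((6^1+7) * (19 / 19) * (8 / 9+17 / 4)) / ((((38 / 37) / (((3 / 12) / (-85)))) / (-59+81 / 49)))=25004785 / 2279088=10.97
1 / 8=0.12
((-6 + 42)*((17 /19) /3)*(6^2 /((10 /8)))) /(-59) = -5.24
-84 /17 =-4.94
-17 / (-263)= 17 / 263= 0.06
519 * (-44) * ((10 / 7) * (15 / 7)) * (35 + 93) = -438451200 / 49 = -8947983.67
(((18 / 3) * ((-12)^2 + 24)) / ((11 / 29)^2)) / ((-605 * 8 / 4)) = -423864 / 73205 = -5.79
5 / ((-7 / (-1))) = 5 / 7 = 0.71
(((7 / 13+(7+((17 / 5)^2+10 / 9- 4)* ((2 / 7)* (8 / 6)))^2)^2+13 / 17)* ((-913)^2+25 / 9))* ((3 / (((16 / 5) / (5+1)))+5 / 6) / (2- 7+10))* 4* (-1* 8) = -15166170069662113623847919743832 / 38663987482894921875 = -392255715383.00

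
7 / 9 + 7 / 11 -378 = -37282 / 99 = -376.59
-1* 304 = -304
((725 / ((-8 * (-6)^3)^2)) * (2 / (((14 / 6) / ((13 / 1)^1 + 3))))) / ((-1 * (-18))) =725 / 3919104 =0.00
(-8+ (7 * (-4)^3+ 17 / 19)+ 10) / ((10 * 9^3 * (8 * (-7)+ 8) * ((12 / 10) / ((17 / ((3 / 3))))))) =47923 / 2659392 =0.02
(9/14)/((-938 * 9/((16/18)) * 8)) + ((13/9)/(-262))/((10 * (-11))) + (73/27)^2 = 252105928567/34487553870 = 7.31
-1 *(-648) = 648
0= 0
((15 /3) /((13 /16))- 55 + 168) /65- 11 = -7746 /845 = -9.17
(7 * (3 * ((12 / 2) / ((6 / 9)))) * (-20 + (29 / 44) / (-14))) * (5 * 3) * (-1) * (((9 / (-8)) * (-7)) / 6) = 105028245 / 1408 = 74593.92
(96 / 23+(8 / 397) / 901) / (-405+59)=-17169548 / 1423276363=-0.01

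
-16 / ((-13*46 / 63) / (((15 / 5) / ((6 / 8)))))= 2016 / 299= 6.74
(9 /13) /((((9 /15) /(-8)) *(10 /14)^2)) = -1176 /65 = -18.09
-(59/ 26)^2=-3481/ 676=-5.15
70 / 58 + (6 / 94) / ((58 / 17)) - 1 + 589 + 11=1636215 / 2726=600.23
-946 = -946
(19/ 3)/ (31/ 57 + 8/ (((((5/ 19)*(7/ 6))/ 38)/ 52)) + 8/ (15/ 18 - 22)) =1604645/ 13045530803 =0.00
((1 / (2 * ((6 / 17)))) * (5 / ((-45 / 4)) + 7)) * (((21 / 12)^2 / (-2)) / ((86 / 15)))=-245735 / 99072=-2.48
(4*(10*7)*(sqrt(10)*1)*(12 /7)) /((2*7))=240*sqrt(10) /7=108.42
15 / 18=5 / 6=0.83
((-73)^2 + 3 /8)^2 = 1817743225 /64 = 28402237.89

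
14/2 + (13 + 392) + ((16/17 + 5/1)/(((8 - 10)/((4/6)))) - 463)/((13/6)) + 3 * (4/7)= 308020/1547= 199.11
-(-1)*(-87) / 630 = -29 / 210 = -0.14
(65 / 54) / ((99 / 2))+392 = 1047881 / 2673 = 392.02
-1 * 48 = -48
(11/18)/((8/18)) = 11/8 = 1.38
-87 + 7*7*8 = 305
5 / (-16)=-5 / 16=-0.31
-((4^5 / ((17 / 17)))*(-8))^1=8192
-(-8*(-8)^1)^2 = -4096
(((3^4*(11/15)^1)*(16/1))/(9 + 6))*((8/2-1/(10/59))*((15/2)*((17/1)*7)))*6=-16116408/25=-644656.32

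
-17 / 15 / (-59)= 17 / 885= 0.02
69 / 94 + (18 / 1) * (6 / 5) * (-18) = -182391 / 470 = -388.07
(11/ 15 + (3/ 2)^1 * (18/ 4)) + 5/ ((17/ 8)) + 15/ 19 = 205927/ 19380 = 10.63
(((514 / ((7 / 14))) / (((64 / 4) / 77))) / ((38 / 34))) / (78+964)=336413 / 79192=4.25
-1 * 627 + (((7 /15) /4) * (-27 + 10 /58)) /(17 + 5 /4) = -19915831 /31755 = -627.17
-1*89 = -89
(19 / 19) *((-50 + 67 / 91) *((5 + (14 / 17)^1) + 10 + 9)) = -1891826 / 1547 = -1222.90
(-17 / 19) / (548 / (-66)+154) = -561 / 91352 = -0.01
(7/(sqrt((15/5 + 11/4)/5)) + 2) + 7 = 14*sqrt(115)/23 + 9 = 15.53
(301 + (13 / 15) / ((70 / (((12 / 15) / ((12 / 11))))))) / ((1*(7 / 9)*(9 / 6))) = 4740893 / 18375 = 258.01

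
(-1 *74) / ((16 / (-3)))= 13.88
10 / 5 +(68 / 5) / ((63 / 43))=3554 / 315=11.28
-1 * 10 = -10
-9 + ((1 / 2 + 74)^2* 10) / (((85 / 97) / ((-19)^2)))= 777412111 / 34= 22865062.09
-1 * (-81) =81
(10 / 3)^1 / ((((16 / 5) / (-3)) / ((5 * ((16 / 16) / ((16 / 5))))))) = -625 / 128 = -4.88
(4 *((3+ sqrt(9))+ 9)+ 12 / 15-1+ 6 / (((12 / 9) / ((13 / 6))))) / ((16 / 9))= 12519 / 320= 39.12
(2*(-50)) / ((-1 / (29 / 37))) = 2900 / 37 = 78.38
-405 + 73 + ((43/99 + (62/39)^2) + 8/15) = -9160363/27885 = -328.51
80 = 80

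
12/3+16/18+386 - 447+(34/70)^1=-17522/315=-55.63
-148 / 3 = -49.33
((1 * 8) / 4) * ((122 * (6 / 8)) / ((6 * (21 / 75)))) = 108.93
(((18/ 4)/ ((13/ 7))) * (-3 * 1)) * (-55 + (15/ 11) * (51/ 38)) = 4200525/ 10868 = 386.50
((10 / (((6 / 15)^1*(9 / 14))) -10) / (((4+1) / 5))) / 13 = 20 / 9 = 2.22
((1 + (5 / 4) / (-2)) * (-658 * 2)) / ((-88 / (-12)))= -2961 / 44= -67.30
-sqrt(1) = -1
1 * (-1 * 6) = -6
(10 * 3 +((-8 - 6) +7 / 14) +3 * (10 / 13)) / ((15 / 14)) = 1141 / 65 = 17.55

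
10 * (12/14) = 60/7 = 8.57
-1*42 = -42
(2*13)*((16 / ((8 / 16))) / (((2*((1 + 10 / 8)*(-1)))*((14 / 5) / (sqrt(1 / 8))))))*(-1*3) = 1040*sqrt(2) / 21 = 70.04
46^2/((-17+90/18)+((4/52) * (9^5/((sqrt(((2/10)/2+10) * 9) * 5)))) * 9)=361180040/10458304923+270719982 * sqrt(1010)/3486101641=2.50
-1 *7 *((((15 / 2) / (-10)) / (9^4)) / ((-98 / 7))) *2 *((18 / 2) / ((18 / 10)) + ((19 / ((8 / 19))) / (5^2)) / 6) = -6361 / 10497600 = -0.00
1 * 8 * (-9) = -72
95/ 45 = 19/ 9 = 2.11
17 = 17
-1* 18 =-18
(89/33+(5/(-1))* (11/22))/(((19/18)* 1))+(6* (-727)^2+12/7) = 4639430343/1463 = 3171175.90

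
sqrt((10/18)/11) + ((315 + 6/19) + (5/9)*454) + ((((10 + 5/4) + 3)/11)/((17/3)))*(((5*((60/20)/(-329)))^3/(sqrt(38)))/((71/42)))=-91125*sqrt(38)/270177762316 + sqrt(55)/33 + 97049/171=567.76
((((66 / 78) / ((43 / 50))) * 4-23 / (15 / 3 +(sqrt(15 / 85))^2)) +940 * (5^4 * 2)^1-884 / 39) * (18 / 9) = 173398380037 / 73788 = 2349953.65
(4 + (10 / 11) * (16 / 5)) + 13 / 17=1435 / 187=7.67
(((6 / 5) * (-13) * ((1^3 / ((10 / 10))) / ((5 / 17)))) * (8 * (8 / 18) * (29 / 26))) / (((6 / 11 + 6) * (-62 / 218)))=113.00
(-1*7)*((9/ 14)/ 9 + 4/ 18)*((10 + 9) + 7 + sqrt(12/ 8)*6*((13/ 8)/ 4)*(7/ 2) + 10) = -74 - 3367*sqrt(6)/ 384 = -95.48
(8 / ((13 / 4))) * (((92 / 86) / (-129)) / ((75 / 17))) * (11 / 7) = -275264 / 37858275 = -0.01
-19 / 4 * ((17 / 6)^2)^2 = -1586899 / 5184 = -306.11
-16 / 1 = -16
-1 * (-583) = 583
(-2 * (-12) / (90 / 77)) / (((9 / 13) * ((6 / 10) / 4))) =16016 / 81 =197.73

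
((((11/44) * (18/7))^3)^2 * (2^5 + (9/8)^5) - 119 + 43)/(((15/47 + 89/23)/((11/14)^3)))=-26132661142791060253/3065551907650011136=-8.52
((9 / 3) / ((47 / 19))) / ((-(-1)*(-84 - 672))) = -19 / 11844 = -0.00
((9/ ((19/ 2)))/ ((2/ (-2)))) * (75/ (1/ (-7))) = 9450/ 19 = 497.37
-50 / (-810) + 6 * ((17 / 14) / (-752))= 22189 / 426384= 0.05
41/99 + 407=40334/99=407.41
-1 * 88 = -88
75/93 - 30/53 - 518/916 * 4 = -760619/376247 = -2.02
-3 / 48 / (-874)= 1 / 13984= 0.00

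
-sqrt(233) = -15.26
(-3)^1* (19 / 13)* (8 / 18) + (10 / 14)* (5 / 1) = 443 / 273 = 1.62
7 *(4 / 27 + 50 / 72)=637 / 108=5.90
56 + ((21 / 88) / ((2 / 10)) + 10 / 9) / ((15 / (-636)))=-8257 / 198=-41.70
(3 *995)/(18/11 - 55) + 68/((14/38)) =528559/4109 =128.63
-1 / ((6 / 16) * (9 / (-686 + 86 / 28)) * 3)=67.45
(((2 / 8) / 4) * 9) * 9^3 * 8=6561 / 2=3280.50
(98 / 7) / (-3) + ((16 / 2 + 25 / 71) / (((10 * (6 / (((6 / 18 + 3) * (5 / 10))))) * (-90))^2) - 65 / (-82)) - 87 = -2776973843687 / 30558513600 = -90.87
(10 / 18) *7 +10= 125 / 9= 13.89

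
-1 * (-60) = 60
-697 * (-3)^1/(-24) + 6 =-81.12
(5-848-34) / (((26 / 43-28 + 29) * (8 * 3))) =-37711 / 1656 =-22.77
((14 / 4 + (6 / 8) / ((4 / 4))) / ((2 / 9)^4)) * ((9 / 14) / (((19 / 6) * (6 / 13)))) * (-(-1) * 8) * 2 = 13049829 / 1064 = 12264.88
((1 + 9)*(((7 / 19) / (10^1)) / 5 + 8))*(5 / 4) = 7607 / 76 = 100.09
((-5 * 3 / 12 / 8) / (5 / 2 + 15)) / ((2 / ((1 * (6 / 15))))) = -1 / 560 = -0.00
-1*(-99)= 99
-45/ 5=-9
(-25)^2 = 625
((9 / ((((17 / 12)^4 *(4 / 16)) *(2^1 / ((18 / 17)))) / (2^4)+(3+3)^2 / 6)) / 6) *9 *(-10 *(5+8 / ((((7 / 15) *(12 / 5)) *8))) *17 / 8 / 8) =-17667460800 / 511584311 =-34.53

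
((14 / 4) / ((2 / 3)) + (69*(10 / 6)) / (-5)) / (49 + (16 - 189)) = 71 / 496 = 0.14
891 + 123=1014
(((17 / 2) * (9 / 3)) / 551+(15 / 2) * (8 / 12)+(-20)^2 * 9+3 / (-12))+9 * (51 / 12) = 4014637 / 1102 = 3643.05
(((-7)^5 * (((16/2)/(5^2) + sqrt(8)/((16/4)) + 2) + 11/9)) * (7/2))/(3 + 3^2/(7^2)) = -4594546397/70200-5764801 * sqrt(2)/624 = -78514.54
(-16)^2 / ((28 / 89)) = 5696 / 7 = 813.71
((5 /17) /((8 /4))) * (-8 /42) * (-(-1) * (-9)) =30 /119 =0.25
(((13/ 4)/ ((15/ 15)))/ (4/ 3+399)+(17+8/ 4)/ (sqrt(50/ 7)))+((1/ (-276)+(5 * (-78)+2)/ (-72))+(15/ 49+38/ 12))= 19 * sqrt(14)/ 10+216010883/ 24363486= 15.98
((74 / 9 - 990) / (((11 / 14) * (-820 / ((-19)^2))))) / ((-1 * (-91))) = 1594898 / 263835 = 6.05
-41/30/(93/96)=-656/465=-1.41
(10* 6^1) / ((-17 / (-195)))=11700 / 17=688.24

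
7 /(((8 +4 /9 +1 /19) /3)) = 3591 /1453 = 2.47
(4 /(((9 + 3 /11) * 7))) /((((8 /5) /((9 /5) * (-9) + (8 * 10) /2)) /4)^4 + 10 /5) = 18536749 /601601787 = 0.03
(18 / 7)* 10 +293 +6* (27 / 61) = 137225 / 427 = 321.37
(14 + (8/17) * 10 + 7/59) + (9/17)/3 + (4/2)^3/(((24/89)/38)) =1146.33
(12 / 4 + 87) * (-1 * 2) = -180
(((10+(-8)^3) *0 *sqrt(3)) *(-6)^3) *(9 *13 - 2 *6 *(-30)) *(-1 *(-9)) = 0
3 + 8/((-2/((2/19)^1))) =2.58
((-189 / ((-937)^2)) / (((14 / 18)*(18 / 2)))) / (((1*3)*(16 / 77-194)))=77 / 1455672602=0.00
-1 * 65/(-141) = 65/141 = 0.46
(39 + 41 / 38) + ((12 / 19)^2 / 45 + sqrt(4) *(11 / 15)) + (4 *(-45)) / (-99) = 43.37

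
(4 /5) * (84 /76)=84 /95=0.88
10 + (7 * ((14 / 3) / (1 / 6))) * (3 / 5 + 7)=7498 / 5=1499.60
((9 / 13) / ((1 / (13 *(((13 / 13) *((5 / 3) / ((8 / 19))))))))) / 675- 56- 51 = -38501 / 360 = -106.95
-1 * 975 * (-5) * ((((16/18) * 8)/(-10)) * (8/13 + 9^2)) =-848800/3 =-282933.33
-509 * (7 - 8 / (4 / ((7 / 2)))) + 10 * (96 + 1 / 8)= 3845 / 4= 961.25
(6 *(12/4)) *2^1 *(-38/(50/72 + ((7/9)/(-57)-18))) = 2807136/35539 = 78.99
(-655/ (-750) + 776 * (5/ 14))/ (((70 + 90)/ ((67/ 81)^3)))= 87797832671/ 89282088000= 0.98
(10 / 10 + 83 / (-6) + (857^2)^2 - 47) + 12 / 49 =158588108061175 / 294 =539415333541.41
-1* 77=-77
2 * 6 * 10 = 120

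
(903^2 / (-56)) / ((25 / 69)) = -8037603 / 200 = -40188.02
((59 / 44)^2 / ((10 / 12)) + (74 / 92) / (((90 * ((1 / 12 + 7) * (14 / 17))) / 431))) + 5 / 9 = 118295579 / 35065800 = 3.37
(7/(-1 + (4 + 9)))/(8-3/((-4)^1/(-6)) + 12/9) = 7/58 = 0.12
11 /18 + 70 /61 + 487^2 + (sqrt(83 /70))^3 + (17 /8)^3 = 83 * sqrt(5810) /4900 + 66668551445 /281088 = 237181.65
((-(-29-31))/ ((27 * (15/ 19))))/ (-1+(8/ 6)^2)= 76/ 21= 3.62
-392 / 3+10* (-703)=-21482 / 3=-7160.67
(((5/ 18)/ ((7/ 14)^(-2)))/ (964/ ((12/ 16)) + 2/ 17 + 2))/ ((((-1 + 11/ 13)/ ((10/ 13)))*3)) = -85/ 945504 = -0.00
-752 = -752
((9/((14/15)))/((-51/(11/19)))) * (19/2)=-495/476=-1.04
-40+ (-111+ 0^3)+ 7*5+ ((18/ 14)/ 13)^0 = -115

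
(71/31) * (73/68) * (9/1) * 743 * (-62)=-34658721/34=-1019374.15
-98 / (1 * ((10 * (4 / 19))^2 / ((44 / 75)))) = -194579 / 15000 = -12.97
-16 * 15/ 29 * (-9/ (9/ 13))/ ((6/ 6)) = 3120/ 29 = 107.59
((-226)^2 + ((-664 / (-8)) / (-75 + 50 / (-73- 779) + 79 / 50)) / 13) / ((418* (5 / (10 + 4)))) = 1818605591159 / 5315457290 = 342.14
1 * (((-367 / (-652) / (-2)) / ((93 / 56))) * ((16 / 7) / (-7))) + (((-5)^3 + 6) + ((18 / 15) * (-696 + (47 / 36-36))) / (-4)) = 85114231 / 848904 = 100.26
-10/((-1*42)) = 5/21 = 0.24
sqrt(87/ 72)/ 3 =sqrt(174)/ 36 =0.37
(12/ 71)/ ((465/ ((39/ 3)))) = 52/ 11005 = 0.00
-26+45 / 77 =-1957 / 77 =-25.42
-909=-909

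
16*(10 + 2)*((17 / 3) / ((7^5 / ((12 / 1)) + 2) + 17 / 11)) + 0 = 143616 / 185345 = 0.77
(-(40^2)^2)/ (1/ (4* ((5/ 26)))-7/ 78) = -124800000/ 59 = -2115254.24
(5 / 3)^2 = 25 / 9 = 2.78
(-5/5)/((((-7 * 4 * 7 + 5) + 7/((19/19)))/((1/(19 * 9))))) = 1/31464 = 0.00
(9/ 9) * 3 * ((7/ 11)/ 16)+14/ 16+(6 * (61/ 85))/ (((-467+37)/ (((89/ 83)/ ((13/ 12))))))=3416378731/ 3470495600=0.98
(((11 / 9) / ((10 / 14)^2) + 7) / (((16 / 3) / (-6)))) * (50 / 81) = -1057 / 162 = -6.52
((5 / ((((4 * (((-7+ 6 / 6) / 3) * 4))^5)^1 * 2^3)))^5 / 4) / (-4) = 3125 / 22300745198530623141535718272648361505980416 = 0.00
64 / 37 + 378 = 14050 / 37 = 379.73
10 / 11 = 0.91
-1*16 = -16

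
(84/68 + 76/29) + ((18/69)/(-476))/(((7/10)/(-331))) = 4.12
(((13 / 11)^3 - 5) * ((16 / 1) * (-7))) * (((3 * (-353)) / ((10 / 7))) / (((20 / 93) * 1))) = -43027394508 / 33275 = -1293084.73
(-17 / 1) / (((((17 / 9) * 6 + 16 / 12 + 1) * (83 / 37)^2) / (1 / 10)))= -69819 / 2824490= -0.02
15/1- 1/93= 1394/93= 14.99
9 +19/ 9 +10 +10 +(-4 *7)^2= 7336/ 9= 815.11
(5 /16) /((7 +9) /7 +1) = 35 /368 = 0.10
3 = 3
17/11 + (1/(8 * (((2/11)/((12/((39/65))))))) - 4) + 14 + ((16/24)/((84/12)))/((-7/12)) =54185/2156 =25.13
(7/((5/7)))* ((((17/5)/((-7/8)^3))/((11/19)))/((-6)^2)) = -41344/17325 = -2.39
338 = 338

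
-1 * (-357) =357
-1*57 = -57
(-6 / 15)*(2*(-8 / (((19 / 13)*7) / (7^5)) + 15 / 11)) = 10985836 / 1045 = 10512.76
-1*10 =-10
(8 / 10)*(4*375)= 1200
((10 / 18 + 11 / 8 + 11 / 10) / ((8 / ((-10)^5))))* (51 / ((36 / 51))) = -197061875 / 72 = -2736970.49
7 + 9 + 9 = 25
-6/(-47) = 6/47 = 0.13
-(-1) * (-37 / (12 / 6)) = -37 / 2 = -18.50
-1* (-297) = 297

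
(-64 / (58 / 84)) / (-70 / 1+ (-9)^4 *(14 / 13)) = -78 / 5887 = -0.01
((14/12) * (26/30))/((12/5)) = 91/216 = 0.42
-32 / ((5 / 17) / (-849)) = 461856 / 5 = 92371.20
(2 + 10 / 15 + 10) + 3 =47 / 3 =15.67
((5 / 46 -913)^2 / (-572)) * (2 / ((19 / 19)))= -1763412049 / 605176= -2913.88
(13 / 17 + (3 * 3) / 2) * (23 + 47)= 6265 / 17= 368.53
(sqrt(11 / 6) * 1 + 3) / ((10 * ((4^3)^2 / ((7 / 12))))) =7 * sqrt(66) / 2949120 + 7 / 163840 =0.00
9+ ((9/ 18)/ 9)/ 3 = 487/ 54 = 9.02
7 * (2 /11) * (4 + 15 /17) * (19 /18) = 11039 /1683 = 6.56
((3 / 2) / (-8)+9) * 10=705 / 8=88.12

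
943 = 943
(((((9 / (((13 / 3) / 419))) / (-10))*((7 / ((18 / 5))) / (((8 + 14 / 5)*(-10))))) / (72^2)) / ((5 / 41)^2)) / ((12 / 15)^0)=4930373 / 242611200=0.02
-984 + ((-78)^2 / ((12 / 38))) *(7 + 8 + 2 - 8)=172410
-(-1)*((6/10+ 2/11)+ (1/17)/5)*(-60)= -8904/187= -47.61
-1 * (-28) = 28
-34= -34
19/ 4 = 4.75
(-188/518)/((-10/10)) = 94/259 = 0.36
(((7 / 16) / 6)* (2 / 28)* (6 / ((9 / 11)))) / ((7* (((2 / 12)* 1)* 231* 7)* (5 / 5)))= 1 / 49392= 0.00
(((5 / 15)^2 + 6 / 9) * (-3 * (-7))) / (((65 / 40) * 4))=98 / 39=2.51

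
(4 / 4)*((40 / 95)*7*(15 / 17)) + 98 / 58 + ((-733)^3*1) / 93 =-4234757.40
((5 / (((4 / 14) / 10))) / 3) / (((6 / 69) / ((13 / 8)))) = 52325 / 48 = 1090.10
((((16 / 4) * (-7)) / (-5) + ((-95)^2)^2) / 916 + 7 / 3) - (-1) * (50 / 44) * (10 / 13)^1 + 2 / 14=1223027297839 / 13753740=88923.25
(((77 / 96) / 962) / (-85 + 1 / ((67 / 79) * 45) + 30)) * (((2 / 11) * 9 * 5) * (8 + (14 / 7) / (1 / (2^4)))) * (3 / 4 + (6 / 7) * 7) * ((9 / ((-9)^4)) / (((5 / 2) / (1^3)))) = -1675 / 91112944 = -0.00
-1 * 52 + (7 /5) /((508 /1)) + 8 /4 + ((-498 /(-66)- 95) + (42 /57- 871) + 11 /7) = -3738849439 /3716020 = -1006.14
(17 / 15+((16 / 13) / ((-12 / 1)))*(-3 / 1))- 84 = -16099 / 195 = -82.56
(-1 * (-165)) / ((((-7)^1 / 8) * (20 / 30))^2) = 23760 / 49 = 484.90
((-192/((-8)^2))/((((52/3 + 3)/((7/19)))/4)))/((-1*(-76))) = -63/22021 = -0.00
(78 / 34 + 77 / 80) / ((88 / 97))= 429613 / 119680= 3.59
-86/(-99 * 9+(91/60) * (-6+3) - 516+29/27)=46440/761657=0.06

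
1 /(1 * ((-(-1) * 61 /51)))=51 /61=0.84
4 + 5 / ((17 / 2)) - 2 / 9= 668 / 153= 4.37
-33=-33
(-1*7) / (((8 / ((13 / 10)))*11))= -91 / 880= -0.10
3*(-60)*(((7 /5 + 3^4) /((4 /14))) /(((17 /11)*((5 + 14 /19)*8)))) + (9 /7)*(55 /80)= -151711065 /207536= -731.01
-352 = -352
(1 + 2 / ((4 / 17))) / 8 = 19 / 16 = 1.19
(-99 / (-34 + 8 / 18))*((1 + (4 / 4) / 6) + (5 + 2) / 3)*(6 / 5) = 18711 / 1510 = 12.39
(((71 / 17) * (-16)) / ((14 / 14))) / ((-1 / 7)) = 7952 / 17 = 467.76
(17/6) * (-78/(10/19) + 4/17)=-12577/30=-419.23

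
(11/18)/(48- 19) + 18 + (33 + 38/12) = 14143/261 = 54.19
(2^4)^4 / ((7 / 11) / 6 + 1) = 4325376 / 73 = 59251.73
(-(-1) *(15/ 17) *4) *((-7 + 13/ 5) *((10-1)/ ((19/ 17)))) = -2376/ 19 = -125.05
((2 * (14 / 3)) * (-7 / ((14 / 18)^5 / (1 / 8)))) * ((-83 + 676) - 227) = -3601989 / 343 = -10501.43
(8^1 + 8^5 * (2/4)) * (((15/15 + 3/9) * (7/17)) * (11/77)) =21856/17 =1285.65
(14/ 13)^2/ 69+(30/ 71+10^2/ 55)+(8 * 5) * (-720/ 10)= -26208294254/ 9107241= -2877.74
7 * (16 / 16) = 7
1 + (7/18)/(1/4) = 23/9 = 2.56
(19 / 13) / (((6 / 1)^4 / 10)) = 95 / 8424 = 0.01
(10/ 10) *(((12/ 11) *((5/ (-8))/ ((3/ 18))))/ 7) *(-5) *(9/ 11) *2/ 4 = 1.20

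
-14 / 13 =-1.08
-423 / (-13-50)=47 / 7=6.71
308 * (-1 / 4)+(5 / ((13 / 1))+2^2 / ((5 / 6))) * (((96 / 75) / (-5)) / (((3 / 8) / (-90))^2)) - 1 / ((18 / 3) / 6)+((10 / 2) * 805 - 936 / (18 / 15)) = -23817061 / 325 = -73283.26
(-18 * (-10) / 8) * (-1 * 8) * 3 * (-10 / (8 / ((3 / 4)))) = 2025 / 4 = 506.25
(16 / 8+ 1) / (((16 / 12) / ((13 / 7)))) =117 / 28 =4.18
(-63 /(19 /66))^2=17288964 /361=47891.87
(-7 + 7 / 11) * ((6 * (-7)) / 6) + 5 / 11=45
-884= -884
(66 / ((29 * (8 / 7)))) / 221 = 231 / 25636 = 0.01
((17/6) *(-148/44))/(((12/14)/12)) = -4403/33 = -133.42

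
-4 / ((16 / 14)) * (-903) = 6321 / 2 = 3160.50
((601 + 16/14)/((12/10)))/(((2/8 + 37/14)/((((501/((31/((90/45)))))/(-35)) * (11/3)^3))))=-1249196740/158193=-7896.66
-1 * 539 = -539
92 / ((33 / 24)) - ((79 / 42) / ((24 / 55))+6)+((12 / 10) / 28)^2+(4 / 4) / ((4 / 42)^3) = 2356082989 / 1940400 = 1214.23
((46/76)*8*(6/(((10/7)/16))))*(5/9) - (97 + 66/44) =82.27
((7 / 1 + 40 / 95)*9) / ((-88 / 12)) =-3807 / 418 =-9.11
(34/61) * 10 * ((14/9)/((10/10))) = 8.67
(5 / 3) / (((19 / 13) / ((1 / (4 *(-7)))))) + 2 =3127 / 1596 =1.96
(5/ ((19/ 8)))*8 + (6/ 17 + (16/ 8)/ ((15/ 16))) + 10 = 142096/ 4845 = 29.33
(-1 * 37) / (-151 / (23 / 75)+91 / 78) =5106 / 67789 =0.08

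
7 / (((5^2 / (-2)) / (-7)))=98 / 25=3.92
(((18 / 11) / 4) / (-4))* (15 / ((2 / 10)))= -675 / 88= -7.67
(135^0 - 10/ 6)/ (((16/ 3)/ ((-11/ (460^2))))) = 11/ 1692800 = 0.00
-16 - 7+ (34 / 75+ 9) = -1016 / 75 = -13.55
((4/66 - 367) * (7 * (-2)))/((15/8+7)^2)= 10849664/166353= 65.22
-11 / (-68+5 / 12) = 132 / 811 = 0.16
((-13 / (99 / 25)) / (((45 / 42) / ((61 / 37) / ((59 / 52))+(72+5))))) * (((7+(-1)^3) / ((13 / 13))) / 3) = -311698660 / 648351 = -480.76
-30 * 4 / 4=-30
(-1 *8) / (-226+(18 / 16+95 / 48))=0.04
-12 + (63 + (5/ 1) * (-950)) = -4699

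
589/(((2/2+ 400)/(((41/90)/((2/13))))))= 313937/72180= 4.35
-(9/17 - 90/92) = 351/782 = 0.45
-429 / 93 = -4.61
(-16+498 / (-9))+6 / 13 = -2764 / 39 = -70.87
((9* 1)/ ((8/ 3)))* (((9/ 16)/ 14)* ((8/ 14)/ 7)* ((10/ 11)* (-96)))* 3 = -10935/ 3773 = -2.90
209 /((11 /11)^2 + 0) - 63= 146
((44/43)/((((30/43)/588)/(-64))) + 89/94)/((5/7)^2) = -1271086803/11750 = -108177.60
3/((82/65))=195/82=2.38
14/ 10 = 7/ 5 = 1.40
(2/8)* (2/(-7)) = -0.07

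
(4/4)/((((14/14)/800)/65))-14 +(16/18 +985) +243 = 478934/9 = 53214.89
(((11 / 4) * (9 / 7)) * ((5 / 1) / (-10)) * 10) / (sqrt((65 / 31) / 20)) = -495 * sqrt(403) / 182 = -54.60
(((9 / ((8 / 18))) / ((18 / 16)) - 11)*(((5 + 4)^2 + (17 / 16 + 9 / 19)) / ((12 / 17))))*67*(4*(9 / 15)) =131612.20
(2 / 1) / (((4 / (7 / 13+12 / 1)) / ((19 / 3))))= 3097 / 78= 39.71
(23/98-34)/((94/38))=-13.65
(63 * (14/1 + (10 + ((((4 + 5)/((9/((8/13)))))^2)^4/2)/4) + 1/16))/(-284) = -19787662567071/3706680396224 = -5.34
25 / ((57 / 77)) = 1925 / 57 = 33.77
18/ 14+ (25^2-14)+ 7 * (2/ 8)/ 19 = 325785/ 532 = 612.38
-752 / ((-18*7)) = 376 / 63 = 5.97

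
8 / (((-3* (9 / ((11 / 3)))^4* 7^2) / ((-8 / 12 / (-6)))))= -117128 / 703096443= -0.00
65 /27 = 2.41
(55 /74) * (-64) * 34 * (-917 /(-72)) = -6859160 /333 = -20598.08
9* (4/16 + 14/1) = 513/4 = 128.25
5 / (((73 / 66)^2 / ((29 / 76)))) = 157905 / 101251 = 1.56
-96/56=-12/7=-1.71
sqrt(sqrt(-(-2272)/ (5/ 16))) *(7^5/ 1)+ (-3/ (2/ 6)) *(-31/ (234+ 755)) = 279/ 989+ 67228 *142^(1/ 4) *5^(3/ 4)/ 5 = 155196.02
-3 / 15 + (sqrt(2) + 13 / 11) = 54 / 55 + sqrt(2) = 2.40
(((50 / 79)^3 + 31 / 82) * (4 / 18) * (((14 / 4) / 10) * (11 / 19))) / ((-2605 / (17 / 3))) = -11141426527 / 180093883950900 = -0.00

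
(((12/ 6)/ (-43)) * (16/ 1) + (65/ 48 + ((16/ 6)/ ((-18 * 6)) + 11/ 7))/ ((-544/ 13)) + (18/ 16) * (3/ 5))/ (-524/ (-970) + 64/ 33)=-156813403813/ 2807284773888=-0.06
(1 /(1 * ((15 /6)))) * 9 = 18 /5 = 3.60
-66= -66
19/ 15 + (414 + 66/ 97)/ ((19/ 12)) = 7275337/ 27645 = 263.17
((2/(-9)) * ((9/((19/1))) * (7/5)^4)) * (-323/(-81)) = -1.61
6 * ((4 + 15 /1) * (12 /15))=456 /5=91.20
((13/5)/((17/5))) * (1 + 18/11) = 377/187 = 2.02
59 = 59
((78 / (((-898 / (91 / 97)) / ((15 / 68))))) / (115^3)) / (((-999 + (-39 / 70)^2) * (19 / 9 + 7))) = 521703 / 401650629012041914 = 0.00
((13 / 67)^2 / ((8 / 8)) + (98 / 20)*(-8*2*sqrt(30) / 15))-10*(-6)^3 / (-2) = -4847951 / 4489-392*sqrt(30) / 75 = -1108.59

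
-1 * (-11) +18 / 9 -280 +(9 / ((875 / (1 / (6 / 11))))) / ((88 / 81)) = -3737757 / 14000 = -266.98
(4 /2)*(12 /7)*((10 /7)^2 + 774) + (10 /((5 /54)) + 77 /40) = 2770.64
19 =19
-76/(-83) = 76/83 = 0.92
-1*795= -795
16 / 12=4 / 3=1.33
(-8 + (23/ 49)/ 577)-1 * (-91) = 2346682/ 28273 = 83.00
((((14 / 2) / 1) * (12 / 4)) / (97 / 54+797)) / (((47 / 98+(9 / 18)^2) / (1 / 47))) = 222264 / 289910335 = 0.00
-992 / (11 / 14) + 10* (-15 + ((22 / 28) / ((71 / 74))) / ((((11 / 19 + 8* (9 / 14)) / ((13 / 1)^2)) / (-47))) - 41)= -7839767578 / 594341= -13190.69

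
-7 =-7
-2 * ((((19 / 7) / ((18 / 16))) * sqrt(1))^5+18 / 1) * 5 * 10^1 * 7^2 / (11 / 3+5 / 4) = -39600267922400 / 398324871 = -99417.01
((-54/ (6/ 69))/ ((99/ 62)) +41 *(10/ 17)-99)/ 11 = -86729/ 2057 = -42.16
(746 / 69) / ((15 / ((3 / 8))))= 373 / 1380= 0.27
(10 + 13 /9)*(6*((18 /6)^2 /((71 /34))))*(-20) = -420240 /71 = -5918.87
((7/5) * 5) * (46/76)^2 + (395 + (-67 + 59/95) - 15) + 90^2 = 60764859/7220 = 8416.19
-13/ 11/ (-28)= 13/ 308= 0.04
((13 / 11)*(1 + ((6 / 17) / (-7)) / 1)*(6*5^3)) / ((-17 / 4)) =-4407000 / 22253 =-198.04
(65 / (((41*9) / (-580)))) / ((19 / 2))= -75400 / 7011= -10.75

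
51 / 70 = 0.73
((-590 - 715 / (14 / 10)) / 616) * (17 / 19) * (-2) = 130985 / 40964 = 3.20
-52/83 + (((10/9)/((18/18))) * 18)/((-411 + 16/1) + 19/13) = -71903/106157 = -0.68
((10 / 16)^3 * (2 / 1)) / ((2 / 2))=125 / 256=0.49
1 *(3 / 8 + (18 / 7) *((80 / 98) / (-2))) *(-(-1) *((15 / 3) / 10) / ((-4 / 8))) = 1851 / 2744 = 0.67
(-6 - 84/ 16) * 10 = -225/ 2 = -112.50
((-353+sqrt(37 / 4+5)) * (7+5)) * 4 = -16944+24 * sqrt(57) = -16762.80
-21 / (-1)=21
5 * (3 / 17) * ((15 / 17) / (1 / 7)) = 1575 / 289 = 5.45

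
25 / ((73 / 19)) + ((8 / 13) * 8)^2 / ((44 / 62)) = 5517649 / 135707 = 40.66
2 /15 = 0.13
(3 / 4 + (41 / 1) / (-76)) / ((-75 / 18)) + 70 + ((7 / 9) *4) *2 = 325634 / 4275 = 76.17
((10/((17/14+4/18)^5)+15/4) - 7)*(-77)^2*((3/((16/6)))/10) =-66974266683199953/62164558368320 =-1077.37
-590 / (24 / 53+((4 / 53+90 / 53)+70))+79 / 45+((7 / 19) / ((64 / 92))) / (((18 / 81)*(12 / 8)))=-21053231 / 4363920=-4.82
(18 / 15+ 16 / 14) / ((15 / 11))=902 / 525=1.72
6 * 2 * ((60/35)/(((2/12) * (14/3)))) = 1296/49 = 26.45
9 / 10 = 0.90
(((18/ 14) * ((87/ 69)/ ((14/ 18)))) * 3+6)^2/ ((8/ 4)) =190688481/ 2540258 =75.07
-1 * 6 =-6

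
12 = 12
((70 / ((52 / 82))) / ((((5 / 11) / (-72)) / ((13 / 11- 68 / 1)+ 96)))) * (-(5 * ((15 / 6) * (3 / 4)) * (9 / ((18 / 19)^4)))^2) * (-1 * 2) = -325967648391293125 / 29113344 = -11196503170.21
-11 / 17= -0.65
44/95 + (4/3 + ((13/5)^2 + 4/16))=50197/5700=8.81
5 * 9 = 45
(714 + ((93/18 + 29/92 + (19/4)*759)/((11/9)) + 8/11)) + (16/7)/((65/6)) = 3669.17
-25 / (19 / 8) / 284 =-50 / 1349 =-0.04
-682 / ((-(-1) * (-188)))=341 / 94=3.63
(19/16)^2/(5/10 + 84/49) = 2527/3968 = 0.64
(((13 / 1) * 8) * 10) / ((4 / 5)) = 1300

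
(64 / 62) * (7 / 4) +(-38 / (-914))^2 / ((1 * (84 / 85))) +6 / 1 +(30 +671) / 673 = 3239083684807 / 366006201708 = 8.85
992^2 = 984064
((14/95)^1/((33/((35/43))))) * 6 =196/8987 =0.02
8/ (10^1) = 4/ 5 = 0.80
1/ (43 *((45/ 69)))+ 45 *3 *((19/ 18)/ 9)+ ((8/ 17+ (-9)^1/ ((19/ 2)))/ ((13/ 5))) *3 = 82977829/ 5416710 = 15.32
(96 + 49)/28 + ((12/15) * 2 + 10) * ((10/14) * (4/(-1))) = -783/28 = -27.96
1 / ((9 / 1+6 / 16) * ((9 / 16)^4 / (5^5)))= 65536000 / 19683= 3329.57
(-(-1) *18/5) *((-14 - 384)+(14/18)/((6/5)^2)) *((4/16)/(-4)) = 128777/1440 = 89.43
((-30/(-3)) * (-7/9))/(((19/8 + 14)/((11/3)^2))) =-67760/10611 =-6.39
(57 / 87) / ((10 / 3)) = 0.20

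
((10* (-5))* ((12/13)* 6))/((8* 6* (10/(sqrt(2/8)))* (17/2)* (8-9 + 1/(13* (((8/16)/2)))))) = 5/102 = 0.05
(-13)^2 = 169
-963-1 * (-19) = -944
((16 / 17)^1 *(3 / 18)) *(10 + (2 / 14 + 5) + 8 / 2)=1072 / 357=3.00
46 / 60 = 23 / 30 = 0.77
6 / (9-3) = 1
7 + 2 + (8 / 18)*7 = 109 / 9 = 12.11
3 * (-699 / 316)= -2097 / 316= -6.64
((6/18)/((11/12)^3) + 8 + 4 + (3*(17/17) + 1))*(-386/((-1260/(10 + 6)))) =33770368/419265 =80.55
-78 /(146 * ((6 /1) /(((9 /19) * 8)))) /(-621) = 52 /95703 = 0.00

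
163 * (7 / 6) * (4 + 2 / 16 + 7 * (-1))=-26243 / 48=-546.73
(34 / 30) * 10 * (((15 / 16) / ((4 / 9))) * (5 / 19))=3825 / 608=6.29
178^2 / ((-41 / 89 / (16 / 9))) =-45118016 / 369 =-122271.05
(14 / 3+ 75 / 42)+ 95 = 4261 / 42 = 101.45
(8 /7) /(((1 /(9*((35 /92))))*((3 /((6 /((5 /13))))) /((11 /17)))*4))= 1287 /391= 3.29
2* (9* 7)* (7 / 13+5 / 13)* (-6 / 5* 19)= -172368 / 65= -2651.82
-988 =-988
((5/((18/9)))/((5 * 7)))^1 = 1/14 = 0.07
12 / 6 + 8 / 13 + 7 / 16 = 635 / 208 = 3.05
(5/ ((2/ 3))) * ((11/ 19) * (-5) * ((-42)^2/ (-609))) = 34650/ 551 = 62.89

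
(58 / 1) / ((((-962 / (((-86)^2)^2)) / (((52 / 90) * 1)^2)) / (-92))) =7588972408576 / 74925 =101287586.37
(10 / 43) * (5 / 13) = 50 / 559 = 0.09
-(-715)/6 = 715/6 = 119.17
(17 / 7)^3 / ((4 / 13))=63869 / 1372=46.55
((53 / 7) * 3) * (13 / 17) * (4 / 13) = 636 / 119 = 5.34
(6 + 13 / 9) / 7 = 67 / 63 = 1.06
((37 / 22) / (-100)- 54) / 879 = -118837 / 1933800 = -0.06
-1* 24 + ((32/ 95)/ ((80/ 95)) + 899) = 4377/ 5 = 875.40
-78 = -78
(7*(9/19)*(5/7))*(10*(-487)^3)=-51975586350/19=-2735557176.32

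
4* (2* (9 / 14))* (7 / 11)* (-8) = -288 / 11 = -26.18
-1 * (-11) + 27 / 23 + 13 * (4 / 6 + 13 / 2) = 14537 / 138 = 105.34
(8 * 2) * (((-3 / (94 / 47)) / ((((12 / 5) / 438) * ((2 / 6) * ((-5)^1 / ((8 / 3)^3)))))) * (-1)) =-149504 / 3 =-49834.67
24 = 24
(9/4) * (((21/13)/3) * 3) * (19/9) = 399/52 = 7.67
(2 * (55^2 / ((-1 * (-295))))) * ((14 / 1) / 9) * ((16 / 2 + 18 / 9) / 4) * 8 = 338800 / 531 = 638.04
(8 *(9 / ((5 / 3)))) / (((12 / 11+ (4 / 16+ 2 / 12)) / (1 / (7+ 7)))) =14256 / 6965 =2.05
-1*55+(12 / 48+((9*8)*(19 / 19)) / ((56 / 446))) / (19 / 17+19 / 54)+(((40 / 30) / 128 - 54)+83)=364.40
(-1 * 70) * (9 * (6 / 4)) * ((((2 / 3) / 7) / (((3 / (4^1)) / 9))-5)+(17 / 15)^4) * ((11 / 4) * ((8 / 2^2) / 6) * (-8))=-17209016 / 1125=-15296.90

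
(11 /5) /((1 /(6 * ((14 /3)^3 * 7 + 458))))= 694628 /45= 15436.18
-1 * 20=-20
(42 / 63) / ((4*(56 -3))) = 1 / 318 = 0.00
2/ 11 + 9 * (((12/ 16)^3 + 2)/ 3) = 5243/ 704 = 7.45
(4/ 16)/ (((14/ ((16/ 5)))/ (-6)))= -12/ 35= -0.34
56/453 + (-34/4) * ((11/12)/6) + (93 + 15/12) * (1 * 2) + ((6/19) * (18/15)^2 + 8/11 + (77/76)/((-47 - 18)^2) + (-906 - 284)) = -19229156975297/19200495600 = -1001.49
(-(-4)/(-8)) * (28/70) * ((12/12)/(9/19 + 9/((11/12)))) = -209/10755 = -0.02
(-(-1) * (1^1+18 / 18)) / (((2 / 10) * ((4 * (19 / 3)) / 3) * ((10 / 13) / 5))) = 585 / 76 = 7.70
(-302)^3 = -27543608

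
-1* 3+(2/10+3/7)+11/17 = -1026/595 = -1.72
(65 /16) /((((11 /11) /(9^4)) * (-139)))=-426465 /2224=-191.76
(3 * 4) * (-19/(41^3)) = -228/68921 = -0.00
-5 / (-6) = 5 / 6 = 0.83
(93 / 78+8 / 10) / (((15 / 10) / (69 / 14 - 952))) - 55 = -1312.91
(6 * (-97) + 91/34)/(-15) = 19697/510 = 38.62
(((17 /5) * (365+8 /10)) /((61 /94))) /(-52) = -1461371 /39650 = -36.86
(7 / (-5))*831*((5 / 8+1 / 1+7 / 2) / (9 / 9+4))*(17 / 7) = -579207 / 200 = -2896.04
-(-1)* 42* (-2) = -84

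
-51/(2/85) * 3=-13005/2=-6502.50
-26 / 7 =-3.71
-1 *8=-8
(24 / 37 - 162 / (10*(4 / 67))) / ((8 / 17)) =-3405423 / 5920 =-575.24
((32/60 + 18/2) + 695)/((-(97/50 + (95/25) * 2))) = -105680/1431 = -73.85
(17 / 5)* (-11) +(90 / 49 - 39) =-18268 / 245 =-74.56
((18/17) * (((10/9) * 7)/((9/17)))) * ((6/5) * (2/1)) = 37.33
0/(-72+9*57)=0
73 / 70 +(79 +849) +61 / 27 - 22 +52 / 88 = 9458338 / 10395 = 909.89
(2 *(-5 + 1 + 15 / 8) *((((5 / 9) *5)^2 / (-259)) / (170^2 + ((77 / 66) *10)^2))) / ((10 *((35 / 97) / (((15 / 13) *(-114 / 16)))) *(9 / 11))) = -1723205 / 141907252032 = -0.00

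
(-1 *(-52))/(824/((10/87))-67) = 260/35509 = 0.01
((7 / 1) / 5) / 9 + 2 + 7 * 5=37.16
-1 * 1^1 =-1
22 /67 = 0.33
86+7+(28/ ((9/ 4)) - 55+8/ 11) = 5066/ 99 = 51.17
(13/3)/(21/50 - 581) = -50/6699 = -0.01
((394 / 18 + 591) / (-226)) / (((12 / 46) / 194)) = -6153098 / 3051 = -2016.75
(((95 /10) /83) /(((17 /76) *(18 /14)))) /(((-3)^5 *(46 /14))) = -35378 /70974711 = -0.00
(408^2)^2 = 27710263296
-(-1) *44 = 44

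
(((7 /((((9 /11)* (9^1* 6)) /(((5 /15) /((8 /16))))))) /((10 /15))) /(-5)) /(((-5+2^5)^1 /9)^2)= -77 /21870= -0.00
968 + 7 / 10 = 9687 / 10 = 968.70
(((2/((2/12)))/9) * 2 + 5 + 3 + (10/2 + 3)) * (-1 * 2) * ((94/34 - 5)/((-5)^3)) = -0.67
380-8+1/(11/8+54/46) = 174652/469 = 372.39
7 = 7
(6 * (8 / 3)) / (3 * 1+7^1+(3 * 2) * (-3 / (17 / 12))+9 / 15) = -1360 / 179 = -7.60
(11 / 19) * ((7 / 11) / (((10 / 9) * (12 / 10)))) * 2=21 / 38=0.55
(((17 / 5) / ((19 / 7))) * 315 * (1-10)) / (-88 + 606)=-9639 / 1406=-6.86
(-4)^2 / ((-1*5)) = -16 / 5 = -3.20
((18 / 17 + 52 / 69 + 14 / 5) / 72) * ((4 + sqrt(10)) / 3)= 6763 * sqrt(10) / 316710 + 13526 / 158355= 0.15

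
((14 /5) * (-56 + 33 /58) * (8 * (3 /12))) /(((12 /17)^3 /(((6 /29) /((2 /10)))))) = -110567065 /121104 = -912.99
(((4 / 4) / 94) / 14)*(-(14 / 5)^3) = -98 / 5875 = -0.02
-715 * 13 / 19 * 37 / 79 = -343915 / 1501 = -229.12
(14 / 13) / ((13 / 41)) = 574 / 169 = 3.40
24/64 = 3/8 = 0.38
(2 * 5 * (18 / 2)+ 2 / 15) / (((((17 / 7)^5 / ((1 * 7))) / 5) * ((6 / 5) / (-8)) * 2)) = -1590614480 / 12778713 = -124.47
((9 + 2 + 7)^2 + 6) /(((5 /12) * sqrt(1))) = 792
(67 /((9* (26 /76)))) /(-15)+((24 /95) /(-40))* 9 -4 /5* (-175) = 23090153 /166725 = 138.49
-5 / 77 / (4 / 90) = -225 / 154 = -1.46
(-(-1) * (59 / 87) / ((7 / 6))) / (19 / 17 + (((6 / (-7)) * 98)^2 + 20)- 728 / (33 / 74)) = 66198 / 620051117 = 0.00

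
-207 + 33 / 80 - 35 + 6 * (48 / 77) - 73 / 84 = -630211 / 2640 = -238.72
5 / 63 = 0.08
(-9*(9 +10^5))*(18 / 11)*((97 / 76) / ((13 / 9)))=-543995109 / 418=-1301423.71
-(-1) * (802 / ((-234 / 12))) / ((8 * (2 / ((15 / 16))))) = -2.41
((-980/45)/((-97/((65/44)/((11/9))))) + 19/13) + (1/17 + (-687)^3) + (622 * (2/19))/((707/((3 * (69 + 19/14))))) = -79084362046374993664/243904848187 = -324242681.66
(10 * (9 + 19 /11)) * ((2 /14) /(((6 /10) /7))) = 5900 /33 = 178.79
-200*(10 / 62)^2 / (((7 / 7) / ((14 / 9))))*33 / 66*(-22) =770000 / 8649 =89.03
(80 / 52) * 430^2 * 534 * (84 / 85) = 33175497600 / 221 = 150115373.76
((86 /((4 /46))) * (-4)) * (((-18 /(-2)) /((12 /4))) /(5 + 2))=-11868 /7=-1695.43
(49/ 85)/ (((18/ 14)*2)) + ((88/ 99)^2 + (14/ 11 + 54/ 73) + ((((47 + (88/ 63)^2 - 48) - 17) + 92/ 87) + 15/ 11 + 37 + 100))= 1986036209401/ 15712437510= 126.40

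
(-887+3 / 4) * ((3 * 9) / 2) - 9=-95787 / 8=-11973.38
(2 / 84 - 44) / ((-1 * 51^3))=1847 / 5571342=0.00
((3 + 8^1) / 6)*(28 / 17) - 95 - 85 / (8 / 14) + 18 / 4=-48191 / 204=-236.23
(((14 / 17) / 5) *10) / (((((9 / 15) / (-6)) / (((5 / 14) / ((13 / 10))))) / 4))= -4000 / 221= -18.10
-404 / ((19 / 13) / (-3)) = 15756 / 19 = 829.26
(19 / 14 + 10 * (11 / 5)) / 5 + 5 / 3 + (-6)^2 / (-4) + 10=7.34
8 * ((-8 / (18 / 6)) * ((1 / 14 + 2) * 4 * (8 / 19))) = -74.43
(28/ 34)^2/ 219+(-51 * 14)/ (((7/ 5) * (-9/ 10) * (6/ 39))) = 233122046/ 63291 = 3683.34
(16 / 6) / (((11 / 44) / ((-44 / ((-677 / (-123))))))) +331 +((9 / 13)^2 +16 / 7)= 199017164 / 800891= 248.49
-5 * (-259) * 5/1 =6475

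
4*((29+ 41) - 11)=236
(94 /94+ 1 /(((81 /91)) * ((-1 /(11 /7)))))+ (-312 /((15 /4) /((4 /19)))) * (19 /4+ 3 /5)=-3634922 /38475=-94.47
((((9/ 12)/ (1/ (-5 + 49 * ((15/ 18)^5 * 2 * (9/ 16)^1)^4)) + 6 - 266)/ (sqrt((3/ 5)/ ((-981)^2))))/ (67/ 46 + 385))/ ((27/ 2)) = -63.65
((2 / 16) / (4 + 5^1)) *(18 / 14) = 1 / 56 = 0.02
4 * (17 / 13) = 68 / 13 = 5.23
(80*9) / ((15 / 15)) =720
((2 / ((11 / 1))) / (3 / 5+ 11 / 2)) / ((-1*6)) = -10 / 2013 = -0.00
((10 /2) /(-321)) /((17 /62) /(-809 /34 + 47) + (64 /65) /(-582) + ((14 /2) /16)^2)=-65797971200 /851309708393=-0.08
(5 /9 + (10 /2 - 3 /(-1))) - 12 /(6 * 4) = 145 /18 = 8.06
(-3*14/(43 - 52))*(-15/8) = -35/4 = -8.75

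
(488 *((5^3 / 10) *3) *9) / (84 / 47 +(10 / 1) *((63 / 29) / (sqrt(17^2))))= 636043950 / 11837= 53733.54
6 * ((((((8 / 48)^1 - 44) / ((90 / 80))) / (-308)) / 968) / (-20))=-263 / 6708240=-0.00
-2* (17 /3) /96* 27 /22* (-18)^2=-4131 /88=-46.94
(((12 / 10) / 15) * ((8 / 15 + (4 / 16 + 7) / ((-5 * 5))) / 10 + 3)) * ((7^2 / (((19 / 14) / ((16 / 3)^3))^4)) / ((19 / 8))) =9614549089003041386921984 / 12336567456178125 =779353667.31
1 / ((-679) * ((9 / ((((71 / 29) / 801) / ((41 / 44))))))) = -3124 / 5820049179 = -0.00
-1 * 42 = -42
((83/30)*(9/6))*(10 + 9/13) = 11537/260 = 44.37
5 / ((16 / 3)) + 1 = 31 / 16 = 1.94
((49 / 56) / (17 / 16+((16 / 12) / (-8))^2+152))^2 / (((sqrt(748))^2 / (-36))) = -142884 / 90878638675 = -0.00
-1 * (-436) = 436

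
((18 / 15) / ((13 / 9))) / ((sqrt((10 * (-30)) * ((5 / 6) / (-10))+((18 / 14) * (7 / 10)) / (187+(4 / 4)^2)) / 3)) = 324 * sqrt(22094230) / 3055585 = 0.50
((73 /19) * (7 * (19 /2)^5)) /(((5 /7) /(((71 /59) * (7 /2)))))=231680633849 /18880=12271220.01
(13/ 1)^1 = 13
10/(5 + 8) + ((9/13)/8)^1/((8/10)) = 365/416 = 0.88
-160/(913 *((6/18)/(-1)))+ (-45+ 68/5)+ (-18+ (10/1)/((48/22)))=-2426257/54780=-44.29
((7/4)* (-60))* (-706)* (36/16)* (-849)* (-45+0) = 12744614925/2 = 6372307462.50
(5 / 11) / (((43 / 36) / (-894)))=-160920 / 473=-340.21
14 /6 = 7 /3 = 2.33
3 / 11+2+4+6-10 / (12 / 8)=185 / 33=5.61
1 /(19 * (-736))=-1 /13984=-0.00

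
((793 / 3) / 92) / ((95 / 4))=793 / 6555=0.12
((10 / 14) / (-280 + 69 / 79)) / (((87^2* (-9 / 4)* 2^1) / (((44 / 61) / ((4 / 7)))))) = 8690 / 91630306431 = 0.00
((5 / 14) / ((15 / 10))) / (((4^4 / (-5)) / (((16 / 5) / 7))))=-5 / 2352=-0.00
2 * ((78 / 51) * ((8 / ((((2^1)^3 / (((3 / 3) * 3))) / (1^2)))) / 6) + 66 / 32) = 769 / 136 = 5.65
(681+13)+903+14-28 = 1583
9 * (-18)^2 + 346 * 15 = 8106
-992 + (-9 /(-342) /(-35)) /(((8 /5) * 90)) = -189987841 /191520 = -992.00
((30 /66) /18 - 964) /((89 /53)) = -10115951 /17622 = -574.05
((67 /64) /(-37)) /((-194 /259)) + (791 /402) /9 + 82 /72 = 31339013 /22460544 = 1.40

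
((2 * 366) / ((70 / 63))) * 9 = 29646 / 5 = 5929.20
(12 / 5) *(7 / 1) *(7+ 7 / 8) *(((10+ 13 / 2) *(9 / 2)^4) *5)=286446699 / 64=4475729.67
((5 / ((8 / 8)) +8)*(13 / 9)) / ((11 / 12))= 676 / 33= 20.48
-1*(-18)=18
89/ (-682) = -89/ 682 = -0.13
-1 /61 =-0.02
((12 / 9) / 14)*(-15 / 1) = -10 / 7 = -1.43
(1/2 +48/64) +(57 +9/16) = 58.81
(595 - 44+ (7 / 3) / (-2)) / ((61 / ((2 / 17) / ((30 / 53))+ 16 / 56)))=2906419 / 653310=4.45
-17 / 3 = -5.67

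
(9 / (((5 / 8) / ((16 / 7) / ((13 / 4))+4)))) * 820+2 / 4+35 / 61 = 616578449 / 11102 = 55537.60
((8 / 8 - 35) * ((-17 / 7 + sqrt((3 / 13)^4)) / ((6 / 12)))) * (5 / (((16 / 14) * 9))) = 119425 / 1521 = 78.52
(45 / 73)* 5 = 225 / 73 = 3.08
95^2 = 9025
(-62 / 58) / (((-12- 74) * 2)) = 31 / 4988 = 0.01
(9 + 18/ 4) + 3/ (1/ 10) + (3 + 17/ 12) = 47.92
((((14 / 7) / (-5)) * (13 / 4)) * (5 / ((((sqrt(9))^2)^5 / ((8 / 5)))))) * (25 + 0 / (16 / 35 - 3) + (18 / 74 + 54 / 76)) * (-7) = 6641362 / 207557235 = 0.03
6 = 6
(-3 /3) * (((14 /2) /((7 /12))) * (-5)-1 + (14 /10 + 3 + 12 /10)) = 277 /5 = 55.40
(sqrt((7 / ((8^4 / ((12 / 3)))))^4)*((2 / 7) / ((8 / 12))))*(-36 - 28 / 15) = -497 / 655360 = -0.00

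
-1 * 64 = -64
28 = 28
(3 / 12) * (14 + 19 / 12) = 187 / 48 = 3.90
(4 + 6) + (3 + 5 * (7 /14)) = 31 /2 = 15.50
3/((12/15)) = 15/4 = 3.75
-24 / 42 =-4 / 7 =-0.57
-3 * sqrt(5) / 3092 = -0.00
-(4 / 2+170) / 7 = -172 / 7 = -24.57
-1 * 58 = -58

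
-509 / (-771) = 509 / 771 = 0.66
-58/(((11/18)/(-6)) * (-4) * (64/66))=-2349/16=-146.81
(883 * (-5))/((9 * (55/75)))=-22075/33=-668.94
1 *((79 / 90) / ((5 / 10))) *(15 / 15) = 79 / 45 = 1.76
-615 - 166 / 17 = -10621 / 17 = -624.76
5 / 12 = 0.42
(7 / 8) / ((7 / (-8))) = -1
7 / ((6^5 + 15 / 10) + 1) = 14 / 15557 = 0.00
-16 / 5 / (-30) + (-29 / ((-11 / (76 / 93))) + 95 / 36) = 1503811 / 306900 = 4.90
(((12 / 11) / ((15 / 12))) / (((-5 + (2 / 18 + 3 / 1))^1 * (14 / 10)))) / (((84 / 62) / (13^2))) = -377208 / 9163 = -41.17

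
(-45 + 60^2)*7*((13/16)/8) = 323505/128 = 2527.38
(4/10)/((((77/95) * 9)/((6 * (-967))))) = -73492/231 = -318.15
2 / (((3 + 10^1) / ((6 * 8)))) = 96 / 13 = 7.38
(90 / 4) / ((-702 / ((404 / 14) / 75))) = -101 / 8190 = -0.01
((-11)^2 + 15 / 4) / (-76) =-499 / 304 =-1.64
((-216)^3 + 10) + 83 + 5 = -10077598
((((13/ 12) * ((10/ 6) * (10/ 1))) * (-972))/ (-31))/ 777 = 5850/ 8029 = 0.73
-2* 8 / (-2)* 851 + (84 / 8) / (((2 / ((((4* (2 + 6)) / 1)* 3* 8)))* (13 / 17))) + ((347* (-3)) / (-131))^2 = 2709188581 / 223093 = 12143.76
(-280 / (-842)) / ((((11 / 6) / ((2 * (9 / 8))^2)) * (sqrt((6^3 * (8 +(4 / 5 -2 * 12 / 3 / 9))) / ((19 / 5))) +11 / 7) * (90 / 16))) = -100548 / 175286297 +148176 * sqrt(10146) / 1928149267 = 0.01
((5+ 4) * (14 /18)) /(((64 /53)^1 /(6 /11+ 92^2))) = 17271905 /352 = 49067.91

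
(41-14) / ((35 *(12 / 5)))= 9 / 28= 0.32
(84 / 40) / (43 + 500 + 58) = 0.00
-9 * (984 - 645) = -3051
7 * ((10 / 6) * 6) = 70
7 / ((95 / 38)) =14 / 5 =2.80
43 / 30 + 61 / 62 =1124 / 465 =2.42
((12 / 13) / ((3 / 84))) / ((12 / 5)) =140 / 13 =10.77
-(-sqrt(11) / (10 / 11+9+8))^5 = 19487171 * sqrt(11) / 296709280757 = 0.00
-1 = -1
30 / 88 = 15 / 44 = 0.34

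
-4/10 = -2/5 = -0.40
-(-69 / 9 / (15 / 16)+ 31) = -1027 / 45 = -22.82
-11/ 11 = -1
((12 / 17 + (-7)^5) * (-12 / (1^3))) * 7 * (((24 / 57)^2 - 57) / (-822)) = 82049907674 / 840769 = 97589.12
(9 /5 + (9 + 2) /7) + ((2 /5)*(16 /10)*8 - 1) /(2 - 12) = 5179 /1750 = 2.96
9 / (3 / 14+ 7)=126 / 101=1.25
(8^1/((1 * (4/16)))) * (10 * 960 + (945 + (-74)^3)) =-12629728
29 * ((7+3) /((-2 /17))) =-2465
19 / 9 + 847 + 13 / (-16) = 122155 / 144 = 848.30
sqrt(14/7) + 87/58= sqrt(2) + 3/2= 2.91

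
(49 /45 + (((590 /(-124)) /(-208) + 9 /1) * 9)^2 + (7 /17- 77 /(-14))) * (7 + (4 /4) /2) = 839860623184253 /16963295232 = 49510.46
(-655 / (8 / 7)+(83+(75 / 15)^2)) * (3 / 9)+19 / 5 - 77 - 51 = -33509 / 120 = -279.24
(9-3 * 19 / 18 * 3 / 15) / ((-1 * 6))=-251 / 180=-1.39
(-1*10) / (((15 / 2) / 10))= -40 / 3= -13.33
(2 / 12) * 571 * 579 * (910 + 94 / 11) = 556745556 / 11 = 50613232.36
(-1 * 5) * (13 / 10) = -13 / 2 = -6.50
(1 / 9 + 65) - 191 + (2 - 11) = -1214 / 9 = -134.89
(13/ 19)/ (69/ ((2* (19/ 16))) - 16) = 13/ 248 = 0.05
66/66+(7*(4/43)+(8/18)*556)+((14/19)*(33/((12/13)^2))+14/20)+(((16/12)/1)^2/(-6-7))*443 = 217.42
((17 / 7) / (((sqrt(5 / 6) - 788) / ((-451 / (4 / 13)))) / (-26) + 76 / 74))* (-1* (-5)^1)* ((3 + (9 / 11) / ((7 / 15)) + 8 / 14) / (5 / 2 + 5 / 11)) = 367808302350060 / 16914031586627 - 11188867118* sqrt(30) / 118398221106389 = 21.75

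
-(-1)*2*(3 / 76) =3 / 38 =0.08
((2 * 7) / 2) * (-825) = -5775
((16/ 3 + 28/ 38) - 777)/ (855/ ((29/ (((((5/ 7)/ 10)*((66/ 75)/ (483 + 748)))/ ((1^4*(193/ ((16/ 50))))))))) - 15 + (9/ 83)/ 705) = 1033444280800050875/ 20107540515241764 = 51.40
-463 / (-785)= 463 / 785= 0.59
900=900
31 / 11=2.82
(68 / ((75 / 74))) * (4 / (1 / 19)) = 382432 / 75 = 5099.09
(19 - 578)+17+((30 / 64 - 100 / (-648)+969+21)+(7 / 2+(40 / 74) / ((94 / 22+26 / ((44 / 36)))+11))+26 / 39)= 2909526289 / 6425568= 452.80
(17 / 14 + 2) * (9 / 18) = 45 / 28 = 1.61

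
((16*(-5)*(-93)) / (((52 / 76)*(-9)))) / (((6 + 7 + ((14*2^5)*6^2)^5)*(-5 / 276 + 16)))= -4335040 / 62572424637892426910621683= -0.00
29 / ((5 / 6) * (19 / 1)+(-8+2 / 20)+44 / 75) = 725 / 213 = 3.40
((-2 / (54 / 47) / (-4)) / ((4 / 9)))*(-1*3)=-47 / 16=-2.94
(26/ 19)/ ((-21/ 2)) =-52/ 399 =-0.13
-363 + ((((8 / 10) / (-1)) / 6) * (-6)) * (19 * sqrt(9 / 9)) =-1739 / 5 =-347.80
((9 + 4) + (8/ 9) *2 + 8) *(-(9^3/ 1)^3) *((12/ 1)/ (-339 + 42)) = 3922034580/ 11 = 356548598.18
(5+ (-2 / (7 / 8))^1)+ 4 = 47 / 7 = 6.71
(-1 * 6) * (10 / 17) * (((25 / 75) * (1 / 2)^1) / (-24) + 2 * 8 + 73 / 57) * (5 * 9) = -3544575 / 1292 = -2743.48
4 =4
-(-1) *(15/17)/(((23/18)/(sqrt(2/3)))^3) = 19440 *sqrt(6)/206839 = 0.23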